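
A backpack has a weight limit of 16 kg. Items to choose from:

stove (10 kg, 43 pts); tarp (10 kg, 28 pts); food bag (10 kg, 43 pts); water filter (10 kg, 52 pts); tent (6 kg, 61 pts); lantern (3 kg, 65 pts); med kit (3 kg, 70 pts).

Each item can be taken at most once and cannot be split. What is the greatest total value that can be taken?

This is a 0/1 knapsack; check combinations near the capacity.
- tent+lantern+med kit: weight 6+3+3=12, value 61+65+70=196
- water filter+lantern+med kit: weight 10+3+3=16, value 52+65+70=187
- stove+lantern+med kit: weight 10+3+3=16, value 43+65+70=178
Best: 196 pts.

196 pts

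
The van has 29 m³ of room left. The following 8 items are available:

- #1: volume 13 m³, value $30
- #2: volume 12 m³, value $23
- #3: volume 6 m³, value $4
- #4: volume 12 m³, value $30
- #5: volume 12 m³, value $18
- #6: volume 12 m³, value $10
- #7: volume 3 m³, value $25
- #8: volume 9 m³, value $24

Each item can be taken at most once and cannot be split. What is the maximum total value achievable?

$85

Check high-value combinations within 29 m³:
- #1+#4+#7: volume 13+12+3=28, value 30+30+25=85
- #4+#7+#8: volume 12+3+9=24, value 30+25+24=79
- #1+#7+#8: volume 13+3+9=25, value 30+25+24=79
Best: $85.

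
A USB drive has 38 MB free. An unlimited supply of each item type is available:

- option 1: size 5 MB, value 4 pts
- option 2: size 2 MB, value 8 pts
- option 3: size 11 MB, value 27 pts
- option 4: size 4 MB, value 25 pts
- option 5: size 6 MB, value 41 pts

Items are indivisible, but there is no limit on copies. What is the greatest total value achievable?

255 pts

Best value-per-unit is option 5 at 41/6; filling with it alone gives 6×41 = 246.
Optimal mix: 2×option 4 + 5×option 5 → size 38, value 255.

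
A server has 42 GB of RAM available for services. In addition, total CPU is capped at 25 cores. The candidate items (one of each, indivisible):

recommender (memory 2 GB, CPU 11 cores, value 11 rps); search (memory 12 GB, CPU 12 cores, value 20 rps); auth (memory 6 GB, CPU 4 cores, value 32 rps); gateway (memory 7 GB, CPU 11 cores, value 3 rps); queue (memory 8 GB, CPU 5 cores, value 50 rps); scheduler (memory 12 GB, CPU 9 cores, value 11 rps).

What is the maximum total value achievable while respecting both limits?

102 rps

Feasible sets respecting both limits:
- search+auth+queue: memory 26, CPU 21, value 102
- recommender+auth+queue: memory 16, CPU 20, value 93
- auth+queue+scheduler: memory 26, CPU 18, value 93
Best: 102 rps.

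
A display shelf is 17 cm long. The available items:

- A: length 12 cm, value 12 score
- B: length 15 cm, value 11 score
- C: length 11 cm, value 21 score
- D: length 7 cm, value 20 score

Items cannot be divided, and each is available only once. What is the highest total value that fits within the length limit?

Check high-value combinations within 17 cm:
- C: length 11, value 21
- D: length 7, value 20
- A: length 12, value 12
Best: 21 score.

21 score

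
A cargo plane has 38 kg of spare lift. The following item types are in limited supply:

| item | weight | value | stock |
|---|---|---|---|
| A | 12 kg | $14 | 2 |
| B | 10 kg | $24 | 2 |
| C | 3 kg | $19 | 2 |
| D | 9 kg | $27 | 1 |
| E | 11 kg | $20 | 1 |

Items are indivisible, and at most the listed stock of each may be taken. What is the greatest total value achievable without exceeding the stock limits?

$113

Best selections within weight 38 and stock limits:
- 2×B + 2×C + 1×D: weight 35, value 113
- 1×B + 2×C + 1×D + 1×E: weight 36, value 109
- 2×B + 2×C + 1×E: weight 37, value 106
Best: $113.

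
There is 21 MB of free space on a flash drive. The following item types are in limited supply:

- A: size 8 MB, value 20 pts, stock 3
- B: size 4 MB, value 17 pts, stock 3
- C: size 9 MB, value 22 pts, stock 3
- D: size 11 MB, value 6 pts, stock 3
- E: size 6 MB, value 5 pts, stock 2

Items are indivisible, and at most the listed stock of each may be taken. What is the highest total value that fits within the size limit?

73 pts

Best selections within size 21 and stock limits:
- 3×B + 1×C: size 21, value 73
- 1×A + 3×B: size 20, value 71
Best: 73 pts.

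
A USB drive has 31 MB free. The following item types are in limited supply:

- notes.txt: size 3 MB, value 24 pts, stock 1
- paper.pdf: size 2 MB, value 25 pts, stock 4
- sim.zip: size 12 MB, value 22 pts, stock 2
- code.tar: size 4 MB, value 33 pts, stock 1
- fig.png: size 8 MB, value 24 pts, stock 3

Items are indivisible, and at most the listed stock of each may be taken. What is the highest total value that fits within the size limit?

205 pts

Best selections within size 31 and stock limits:
- 1×notes.txt + 4×paper.pdf + 1×code.tar + 2×fig.png: size 31, value 205
- 1×notes.txt + 4×paper.pdf + 1×code.tar + 1×fig.png: size 23, value 181
Best: 205 pts.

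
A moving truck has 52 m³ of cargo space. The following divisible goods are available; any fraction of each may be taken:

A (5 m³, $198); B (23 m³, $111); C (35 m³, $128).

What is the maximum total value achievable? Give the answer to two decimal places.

Take in order of value per unit:
- A (198/5 per unit): all 5 → value 198, running total 198.00
- B (111/23 per unit): all 23 → value 111, running total 309.00
- C (128/35 per unit): 24 of 35 → value 24×128/35 = 87.7714, running total 396.77
Total 396.77.

396.77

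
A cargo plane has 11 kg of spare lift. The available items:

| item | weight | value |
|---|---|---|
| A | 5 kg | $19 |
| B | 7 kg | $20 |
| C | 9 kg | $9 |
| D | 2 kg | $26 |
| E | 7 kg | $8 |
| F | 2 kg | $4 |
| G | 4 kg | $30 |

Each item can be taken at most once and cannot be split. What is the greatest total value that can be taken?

Check high-value combinations within 11 kg:
- A+D+G: weight 5+2+4=11, value 19+26+30=75
- D+F+G: weight 2+2+4=8, value 26+4+30=60
- D+G: weight 2+4=6, value 26+30=56
Best: $75.

$75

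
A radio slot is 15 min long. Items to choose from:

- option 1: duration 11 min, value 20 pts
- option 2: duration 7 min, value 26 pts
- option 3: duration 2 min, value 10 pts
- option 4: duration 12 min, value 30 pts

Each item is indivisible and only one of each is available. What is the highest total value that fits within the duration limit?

40 pts

Check high-value combinations within 15 min:
- option 3+option 4: duration 2+12=14, value 10+30=40
- option 2+option 3: duration 7+2=9, value 26+10=36
- option 4: duration 12, value 30
- option 1+option 3: duration 11+2=13, value 20+10=30
Best: 40 pts.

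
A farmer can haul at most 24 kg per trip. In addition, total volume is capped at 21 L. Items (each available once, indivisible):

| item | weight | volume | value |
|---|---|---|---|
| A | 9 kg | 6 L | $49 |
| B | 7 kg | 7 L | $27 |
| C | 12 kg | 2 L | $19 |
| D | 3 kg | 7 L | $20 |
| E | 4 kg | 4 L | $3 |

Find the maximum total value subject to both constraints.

Feasible sets respecting both limits:
- A+B+D: weight 19, volume 20, value 96
- A+C+D: weight 24, volume 15, value 88
- A+B+E: weight 20, volume 17, value 79
Best: $96.

$96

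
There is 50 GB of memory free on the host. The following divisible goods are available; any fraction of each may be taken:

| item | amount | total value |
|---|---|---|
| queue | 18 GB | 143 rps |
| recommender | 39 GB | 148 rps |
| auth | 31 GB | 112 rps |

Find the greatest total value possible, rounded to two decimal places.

264.44

Take in order of value per unit:
- queue (143/18 per unit): all 18 → value 143, running total 143.00
- recommender (148/39 per unit): 32 of 39 → value 32×148/39 = 121.4359, running total 264.44
Total 264.44.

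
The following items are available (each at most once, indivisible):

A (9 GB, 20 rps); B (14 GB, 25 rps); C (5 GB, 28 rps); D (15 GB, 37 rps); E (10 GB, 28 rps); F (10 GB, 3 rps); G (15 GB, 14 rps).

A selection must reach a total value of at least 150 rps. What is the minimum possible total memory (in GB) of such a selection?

Subsets with value ≥ 150, sorted by total memory:
- A+B+C+D+E+G: memory 68, value 152
- A+B+C+D+E+F+G: memory 78, value 155
Minimum memory: 68 GB.

68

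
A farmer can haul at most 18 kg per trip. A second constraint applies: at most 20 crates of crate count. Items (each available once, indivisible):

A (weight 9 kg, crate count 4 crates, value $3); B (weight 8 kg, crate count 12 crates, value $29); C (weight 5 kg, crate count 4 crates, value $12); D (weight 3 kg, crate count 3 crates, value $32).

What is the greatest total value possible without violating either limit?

$73

Feasible sets respecting both limits:
- B+C+D: weight 16, crate count 19, value 73
- B+D: weight 11, crate count 15, value 61
- A+C+D: weight 17, crate count 11, value 47
- C+D: weight 8, crate count 7, value 44
Best: $73.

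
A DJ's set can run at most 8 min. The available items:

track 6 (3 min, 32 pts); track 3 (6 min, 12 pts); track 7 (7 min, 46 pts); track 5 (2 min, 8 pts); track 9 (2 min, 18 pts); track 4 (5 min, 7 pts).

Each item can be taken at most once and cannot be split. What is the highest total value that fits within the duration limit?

Check high-value combinations within 8 min:
- track 6+track 5+track 9: duration 3+2+2=7, value 32+8+18=58
- track 6+track 9: duration 3+2=5, value 32+18=50
- track 7: duration 7, value 46
- track 6+track 5: duration 3+2=5, value 32+8=40
- track 6+track 4: duration 3+5=8, value 32+7=39
Best: 58 pts.

58 pts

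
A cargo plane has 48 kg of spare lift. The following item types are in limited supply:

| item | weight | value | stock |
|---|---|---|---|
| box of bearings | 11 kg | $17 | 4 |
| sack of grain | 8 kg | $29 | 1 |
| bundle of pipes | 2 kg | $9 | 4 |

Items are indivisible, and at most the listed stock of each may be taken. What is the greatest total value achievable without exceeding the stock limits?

Top feasible selections:
- 3×box of bearings + 1×sack of grain + 3×bundle of pipes: weight 47, value 107
- 2×box of bearings + 1×sack of grain + 4×bundle of pipes: weight 38, value 99
- 3×box of bearings + 1×sack of grain + 2×bundle of pipes: weight 45, value 98
- 2×box of bearings + 1×sack of grain + 3×bundle of pipes: weight 36, value 90
Best: $107.

$107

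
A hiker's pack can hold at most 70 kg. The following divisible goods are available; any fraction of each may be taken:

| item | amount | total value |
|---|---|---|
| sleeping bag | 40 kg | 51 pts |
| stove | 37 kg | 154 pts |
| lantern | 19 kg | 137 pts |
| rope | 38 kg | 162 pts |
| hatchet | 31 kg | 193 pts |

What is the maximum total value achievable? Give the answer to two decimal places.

415.26

Take in order of value per unit:
- lantern (137/19 per unit): all 19 → value 137, running total 137.00
- hatchet (193/31 per unit): all 31 → value 193, running total 330.00
- rope (162/38 per unit): 20 of 38 → value 20×162/38 = 85.2632, running total 415.26
Total 415.26.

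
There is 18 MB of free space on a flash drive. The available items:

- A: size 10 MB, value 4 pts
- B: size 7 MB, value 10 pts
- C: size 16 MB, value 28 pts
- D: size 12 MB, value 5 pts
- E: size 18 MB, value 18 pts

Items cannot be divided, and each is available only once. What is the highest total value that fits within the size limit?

28 pts

Check high-value combinations within 18 MB:
- C: size 16, value 28
- E: size 18, value 18
- A+B: size 10+7=17, value 4+10=14
- B: size 7, value 10
Best: 28 pts.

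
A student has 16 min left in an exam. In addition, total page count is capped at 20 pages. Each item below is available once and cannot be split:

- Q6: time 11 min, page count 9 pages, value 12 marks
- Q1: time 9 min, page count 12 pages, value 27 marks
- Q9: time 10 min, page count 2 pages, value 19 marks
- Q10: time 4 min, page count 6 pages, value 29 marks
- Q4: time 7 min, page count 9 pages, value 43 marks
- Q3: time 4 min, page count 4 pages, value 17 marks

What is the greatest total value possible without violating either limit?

89 marks

Feasible sets respecting both limits:
- Q10+Q4+Q3: time 15, page count 19, value 89
- Q10+Q4: time 11, page count 15, value 72
- Q4+Q3: time 11, page count 13, value 60
Best: 89 marks.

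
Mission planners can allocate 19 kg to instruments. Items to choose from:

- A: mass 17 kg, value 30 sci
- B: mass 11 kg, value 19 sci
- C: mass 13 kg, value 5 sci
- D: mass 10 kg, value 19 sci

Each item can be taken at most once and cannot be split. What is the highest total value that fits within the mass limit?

This is a 0/1 knapsack; check combinations near the capacity.
- A: mass 17, value 30
- D: mass 10, value 19
- B: mass 11, value 19
- C: mass 13, value 5
Best: 30 sci.

30 sci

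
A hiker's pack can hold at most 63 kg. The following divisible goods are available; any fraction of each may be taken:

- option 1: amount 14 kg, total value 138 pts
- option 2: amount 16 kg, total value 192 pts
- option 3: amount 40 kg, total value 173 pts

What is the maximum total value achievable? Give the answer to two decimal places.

472.73

Take in order of value per unit:
- option 2 (192/16 per unit): all 16 → value 192, running total 192.00
- option 1 (138/14 per unit): all 14 → value 138, running total 330.00
- option 3 (173/40 per unit): 33 of 40 → value 33×173/40 = 142.7250, running total 472.73
Total 472.73.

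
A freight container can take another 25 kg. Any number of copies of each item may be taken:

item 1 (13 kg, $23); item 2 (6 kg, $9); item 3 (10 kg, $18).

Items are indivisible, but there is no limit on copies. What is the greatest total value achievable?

$41

Best value-per-unit is item 3 at 18/10; filling with it alone gives 2×18 = 36.
Optimal mix: 1×item 1 + 2×item 2 → weight 25, value 41.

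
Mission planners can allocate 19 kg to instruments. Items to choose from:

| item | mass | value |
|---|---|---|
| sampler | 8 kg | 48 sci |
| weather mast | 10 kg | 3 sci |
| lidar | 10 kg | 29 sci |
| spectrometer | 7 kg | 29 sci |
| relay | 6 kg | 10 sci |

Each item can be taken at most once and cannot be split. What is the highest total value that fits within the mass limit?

Check high-value combinations within 19 kg:
- sampler+spectrometer: mass 8+7=15, value 48+29=77
- sampler+lidar: mass 8+10=18, value 48+29=77
- sampler+relay: mass 8+6=14, value 48+10=58
- lidar+spectrometer: mass 10+7=17, value 29+29=58
- sampler+weather mast: mass 8+10=18, value 48+3=51
Best: 77 sci.

77 sci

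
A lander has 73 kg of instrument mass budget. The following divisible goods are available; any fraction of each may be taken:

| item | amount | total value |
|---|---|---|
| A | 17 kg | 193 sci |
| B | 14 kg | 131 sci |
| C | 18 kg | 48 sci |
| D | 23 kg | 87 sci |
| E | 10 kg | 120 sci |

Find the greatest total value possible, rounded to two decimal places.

555.00

Take in order of value per unit:
- E (120/10 per unit): all 10 → value 120, running total 120.00
- A (193/17 per unit): all 17 → value 193, running total 313.00
- B (131/14 per unit): all 14 → value 131, running total 444.00
- D (87/23 per unit): all 23 → value 87, running total 531.00
- C (48/18 per unit): 9 of 18 → value 9×48/18 = 24.0000, running total 555.00
Total 555.00.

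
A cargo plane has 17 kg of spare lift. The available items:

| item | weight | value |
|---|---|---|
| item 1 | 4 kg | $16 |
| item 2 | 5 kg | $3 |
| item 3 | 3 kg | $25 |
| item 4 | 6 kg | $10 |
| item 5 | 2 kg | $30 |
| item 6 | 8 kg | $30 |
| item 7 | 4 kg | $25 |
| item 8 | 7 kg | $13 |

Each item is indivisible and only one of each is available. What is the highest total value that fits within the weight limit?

Check high-value combinations within 17 kg:
- item 3+item 5+item 6+item 7: weight 3+2+8+4=17, value 25+30+30+25=110
- item 1+item 3+item 5+item 6: weight 4+3+2+8=17, value 16+25+30+30=101
- item 1+item 3+item 5+item 7: weight 4+3+2+4=13, value 16+25+30+25=96
- item 3+item 5+item 7+item 8: weight 3+2+4+7=16, value 25+30+25+13=93
Best: $110.

$110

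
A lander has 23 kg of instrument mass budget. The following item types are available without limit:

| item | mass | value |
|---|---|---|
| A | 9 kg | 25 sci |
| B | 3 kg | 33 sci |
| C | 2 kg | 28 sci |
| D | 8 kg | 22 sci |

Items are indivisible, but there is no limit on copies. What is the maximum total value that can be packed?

313 sci

Best value-per-unit is C at 28/2; filling with it alone gives 11×28 = 308.
Optimal mix: 1×B + 10×C → mass 23, value 313.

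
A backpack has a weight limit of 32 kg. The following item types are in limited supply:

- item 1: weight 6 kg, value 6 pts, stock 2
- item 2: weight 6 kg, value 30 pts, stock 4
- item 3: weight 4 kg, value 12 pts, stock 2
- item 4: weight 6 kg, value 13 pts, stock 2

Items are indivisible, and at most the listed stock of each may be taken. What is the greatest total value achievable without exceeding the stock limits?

144 pts

Top feasible selections:
- 4×item 2 + 2×item 3: weight 32, value 144
- 4×item 2 + 1×item 4: weight 30, value 133
Best: 144 pts.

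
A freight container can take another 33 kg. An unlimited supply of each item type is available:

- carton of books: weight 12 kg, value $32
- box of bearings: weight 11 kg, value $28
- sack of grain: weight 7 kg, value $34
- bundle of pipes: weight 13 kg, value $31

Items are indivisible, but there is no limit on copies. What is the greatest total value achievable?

$136

Best value-per-unit is sack of grain at 34/7, and filling with it alone uses weight 4×7=28. No mix of the others beats 4×34 = 136.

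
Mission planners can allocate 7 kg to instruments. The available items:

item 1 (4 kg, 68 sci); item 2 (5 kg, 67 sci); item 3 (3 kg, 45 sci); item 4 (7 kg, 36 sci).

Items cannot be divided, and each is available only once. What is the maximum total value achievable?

113 sci

Check high-value combinations within 7 kg:
- item 1+item 3: mass 4+3=7, value 68+45=113
- item 1: mass 4, value 68
- item 2: mass 5, value 67
- item 3: mass 3, value 45
Best: 113 sci.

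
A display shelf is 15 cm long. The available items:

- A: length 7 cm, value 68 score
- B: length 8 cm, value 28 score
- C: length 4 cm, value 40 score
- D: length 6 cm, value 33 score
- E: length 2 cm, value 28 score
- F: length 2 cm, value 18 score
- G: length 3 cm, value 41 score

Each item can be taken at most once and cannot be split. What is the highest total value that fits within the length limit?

Check high-value combinations within 15 cm:
- A+E+F+G: length 7+2+2+3=14, value 68+28+18+41=155
- A+C+E+F: length 7+4+2+2=15, value 68+40+28+18=154
- A+C+G: length 7+4+3=14, value 68+40+41=149
- C+D+E+G: length 4+6+2+3=15, value 40+33+28+41=142
Best: 155 score.

155 score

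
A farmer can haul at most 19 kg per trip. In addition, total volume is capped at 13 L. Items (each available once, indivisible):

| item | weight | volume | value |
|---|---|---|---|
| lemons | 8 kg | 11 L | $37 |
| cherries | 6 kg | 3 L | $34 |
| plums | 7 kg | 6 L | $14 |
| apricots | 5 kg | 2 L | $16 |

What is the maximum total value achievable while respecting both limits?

$64

Feasible sets respecting both limits:
- cherries+plums+apricots: weight 18, volume 11, value 64
- lemons+apricots: weight 13, volume 13, value 53
- cherries+apricots: weight 11, volume 5, value 50
- cherries+plums: weight 13, volume 9, value 48
Best: $64.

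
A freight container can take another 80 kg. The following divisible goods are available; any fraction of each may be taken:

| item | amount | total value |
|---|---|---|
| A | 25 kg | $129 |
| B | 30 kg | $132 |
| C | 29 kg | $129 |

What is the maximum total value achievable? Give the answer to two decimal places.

372.40

Take in order of value per unit:
- A (129/25 per unit): all 25 → value 129, running total 129.00
- C (129/29 per unit): all 29 → value 129, running total 258.00
- B (132/30 per unit): 26 of 30 → value 26×132/30 = 114.4000, running total 372.40
Total 372.40.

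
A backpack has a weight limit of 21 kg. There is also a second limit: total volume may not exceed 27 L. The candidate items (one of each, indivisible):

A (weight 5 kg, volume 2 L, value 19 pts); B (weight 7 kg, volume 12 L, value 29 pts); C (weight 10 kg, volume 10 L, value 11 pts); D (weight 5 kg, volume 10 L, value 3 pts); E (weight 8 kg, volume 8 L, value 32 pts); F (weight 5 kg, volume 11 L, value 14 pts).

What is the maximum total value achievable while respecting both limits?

80 pts

Feasible sets respecting both limits:
- A+B+E: weight 20, volume 22, value 80
- A+E+F: weight 18, volume 21, value 65
- A+B+F: weight 17, volume 25, value 62
Best: 80 pts.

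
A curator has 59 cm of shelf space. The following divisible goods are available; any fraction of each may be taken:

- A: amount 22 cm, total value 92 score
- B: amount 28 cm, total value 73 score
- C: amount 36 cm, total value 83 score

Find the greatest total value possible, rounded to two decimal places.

Take in order of value per unit:
- A (92/22 per unit): all 22 → value 92, running total 92.00
- B (73/28 per unit): all 28 → value 73, running total 165.00
- C (83/36 per unit): 9 of 36 → value 9×83/36 = 20.7500, running total 185.75
Total 185.75.

185.75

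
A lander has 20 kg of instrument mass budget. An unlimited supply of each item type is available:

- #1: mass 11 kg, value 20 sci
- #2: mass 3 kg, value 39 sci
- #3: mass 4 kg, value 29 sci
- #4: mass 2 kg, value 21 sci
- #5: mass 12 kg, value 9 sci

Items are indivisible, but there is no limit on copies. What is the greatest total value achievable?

Best value-per-unit is #2 at 39/3; filling with it alone gives 6×39 = 234.
Optimal mix: 6×#2 + 1×#4 → mass 20, value 255.

255 sci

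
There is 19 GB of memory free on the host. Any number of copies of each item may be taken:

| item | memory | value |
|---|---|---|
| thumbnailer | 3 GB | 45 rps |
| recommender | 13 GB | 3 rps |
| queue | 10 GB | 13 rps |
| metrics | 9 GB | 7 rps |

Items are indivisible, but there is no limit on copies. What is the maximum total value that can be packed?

270 rps

Best value-per-unit is thumbnailer at 45/3, and filling with it alone uses memory 6×3=18. No mix of the others beats 6×45 = 270.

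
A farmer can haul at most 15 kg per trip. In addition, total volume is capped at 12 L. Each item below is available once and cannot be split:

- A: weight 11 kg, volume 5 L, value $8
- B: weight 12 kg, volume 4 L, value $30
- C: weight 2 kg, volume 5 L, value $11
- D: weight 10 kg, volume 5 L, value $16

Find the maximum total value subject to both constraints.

Feasible sets respecting both limits:
- B+C: weight 14, volume 9, value 41
- B: weight 12, volume 4, value 30
- C+D: weight 12, volume 10, value 27
- A+C: weight 13, volume 10, value 19
Best: $41.

$41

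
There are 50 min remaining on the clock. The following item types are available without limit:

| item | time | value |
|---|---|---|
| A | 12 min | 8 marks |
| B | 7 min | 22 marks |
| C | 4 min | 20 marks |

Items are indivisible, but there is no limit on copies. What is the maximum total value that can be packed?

240 marks

Best value-per-unit is C at 20/4, and filling with it alone uses time 12×4=48. No mix of the others beats 12×20 = 240.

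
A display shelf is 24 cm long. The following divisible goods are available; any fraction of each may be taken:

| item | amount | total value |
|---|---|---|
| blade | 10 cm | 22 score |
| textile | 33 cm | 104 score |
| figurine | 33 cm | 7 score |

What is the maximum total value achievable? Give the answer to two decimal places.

Take in order of value per unit:
- textile (104/33 per unit): 24 of 33 → value 24×104/33 = 75.6364, running total 75.64
Total 75.64.

75.64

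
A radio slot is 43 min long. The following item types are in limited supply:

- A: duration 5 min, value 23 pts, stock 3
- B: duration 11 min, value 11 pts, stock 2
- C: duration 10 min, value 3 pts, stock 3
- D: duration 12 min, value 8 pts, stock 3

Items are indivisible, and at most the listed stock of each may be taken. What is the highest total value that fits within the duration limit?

Top feasible selections:
- 3×A + 2×B: duration 37, value 91
- 3×A + 1×B + 1×D: duration 38, value 88
- 3×A + 2×D: duration 39, value 85
- 3×A + 1×B + 1×C: duration 36, value 83
Best: 91 pts.

91 pts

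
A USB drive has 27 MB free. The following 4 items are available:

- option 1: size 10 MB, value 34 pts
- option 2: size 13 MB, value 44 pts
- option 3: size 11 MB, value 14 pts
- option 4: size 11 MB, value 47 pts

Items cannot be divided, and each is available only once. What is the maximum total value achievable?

Check high-value combinations within 27 MB:
- option 2+option 4: size 13+11=24, value 44+47=91
- option 1+option 4: size 10+11=21, value 34+47=81
- option 1+option 2: size 10+13=23, value 34+44=78
Best: 91 pts.

91 pts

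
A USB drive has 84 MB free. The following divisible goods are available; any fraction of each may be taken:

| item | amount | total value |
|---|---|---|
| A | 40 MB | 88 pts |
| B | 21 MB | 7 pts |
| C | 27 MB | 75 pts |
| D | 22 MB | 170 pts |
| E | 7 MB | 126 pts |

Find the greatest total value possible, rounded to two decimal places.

Take in order of value per unit:
- E (126/7 per unit): all 7 → value 126, running total 126.00
- D (170/22 per unit): all 22 → value 170, running total 296.00
- C (75/27 per unit): all 27 → value 75, running total 371.00
- A (88/40 per unit): 28 of 40 → value 28×88/40 = 61.6000, running total 432.60
Total 432.60.

432.60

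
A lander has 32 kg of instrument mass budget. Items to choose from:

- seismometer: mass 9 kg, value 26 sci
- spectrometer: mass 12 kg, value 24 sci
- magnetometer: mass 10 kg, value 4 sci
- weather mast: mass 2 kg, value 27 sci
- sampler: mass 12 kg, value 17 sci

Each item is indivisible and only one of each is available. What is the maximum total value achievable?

77 sci

Check high-value combinations within 32 kg:
- seismometer+spectrometer+weather mast: mass 9+12+2=23, value 26+24+27=77
- seismometer+weather mast+sampler: mass 9+2+12=23, value 26+27+17=70
- spectrometer+weather mast+sampler: mass 12+2+12=26, value 24+27+17=68
- seismometer+magnetometer+weather mast: mass 9+10+2=21, value 26+4+27=57
- spectrometer+magnetometer+weather mast: mass 12+10+2=24, value 24+4+27=55
Best: 77 sci.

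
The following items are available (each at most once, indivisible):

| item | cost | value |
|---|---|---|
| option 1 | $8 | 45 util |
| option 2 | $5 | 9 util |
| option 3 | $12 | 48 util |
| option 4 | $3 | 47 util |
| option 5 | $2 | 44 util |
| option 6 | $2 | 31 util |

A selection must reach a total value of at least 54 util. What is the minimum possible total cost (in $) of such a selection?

Subsets with value ≥ 54, sorted by total cost:
- option 5+option 6: cost 4, value 75
- option 4+option 5: cost 5, value 91
Minimum cost: 4 $.

4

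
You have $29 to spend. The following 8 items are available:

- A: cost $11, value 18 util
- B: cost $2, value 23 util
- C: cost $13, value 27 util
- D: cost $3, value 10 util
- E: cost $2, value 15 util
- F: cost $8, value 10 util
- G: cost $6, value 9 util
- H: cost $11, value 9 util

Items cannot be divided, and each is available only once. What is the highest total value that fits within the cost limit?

Check high-value combinations within $29:
- B+C+D+E+F: cost 2+13+3+2+8=28, value 23+27+10+15+10=85
- B+C+D+E+G: cost 2+13+3+2+6=26, value 23+27+10+15+9=84
- A+B+C+E: cost 11+2+13+2=28, value 18+23+27+15=83
- A+B+C+D: cost 11+2+13+3=29, value 18+23+27+10=78
- A+B+D+E+F: cost 11+2+3+2+8=26, value 18+23+10+15+10=76
Best: 85 util.

85 util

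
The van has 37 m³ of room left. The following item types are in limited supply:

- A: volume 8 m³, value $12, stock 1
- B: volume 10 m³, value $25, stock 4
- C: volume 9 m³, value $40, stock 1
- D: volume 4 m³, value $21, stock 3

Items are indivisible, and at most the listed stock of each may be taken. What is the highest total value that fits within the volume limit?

Best selections within volume 37 and stock limits:
- 2×B + 1×C + 2×D: volume 37, value 132
- 1×B + 1×C + 3×D: volume 31, value 128
- 1×A + 1×B + 1×C + 2×D: volume 35, value 119
- 1×A + 1×C + 3×D: volume 29, value 115
Best: $132.

$132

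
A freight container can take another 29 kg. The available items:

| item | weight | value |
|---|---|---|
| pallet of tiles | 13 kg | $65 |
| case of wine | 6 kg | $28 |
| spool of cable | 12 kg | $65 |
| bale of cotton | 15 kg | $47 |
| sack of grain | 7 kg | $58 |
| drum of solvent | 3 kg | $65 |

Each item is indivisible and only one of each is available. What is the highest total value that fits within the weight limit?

$216

Check high-value combinations within 29 kg:
- case of wine+spool of cable+sack of grain+drum of solvent: weight 6+12+7+3=28, value 28+65+58+65=216
- pallet of tiles+case of wine+sack of grain+drum of solvent: weight 13+6+7+3=29, value 65+28+58+65=216
- pallet of tiles+spool of cable+drum of solvent: weight 13+12+3=28, value 65+65+65=195
Best: $216.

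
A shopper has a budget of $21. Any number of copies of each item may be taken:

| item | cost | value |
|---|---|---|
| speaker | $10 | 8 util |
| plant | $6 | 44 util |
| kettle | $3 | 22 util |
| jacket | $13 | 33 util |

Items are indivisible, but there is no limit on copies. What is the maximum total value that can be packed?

154 util

Best value-per-unit is plant at 44/6; filling with it alone gives 3×44 = 132.
Optimal mix: 3×plant + 1×kettle → cost 21, value 154.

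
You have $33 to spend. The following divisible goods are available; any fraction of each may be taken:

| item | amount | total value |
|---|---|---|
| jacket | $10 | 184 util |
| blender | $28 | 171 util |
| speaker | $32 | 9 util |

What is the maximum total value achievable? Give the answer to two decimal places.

Take in order of value per unit:
- jacket (184/10 per unit): all 10 → value 184, running total 184.00
- blender (171/28 per unit): 23 of 28 → value 23×171/28 = 140.4643, running total 324.46
Total 324.46.

324.46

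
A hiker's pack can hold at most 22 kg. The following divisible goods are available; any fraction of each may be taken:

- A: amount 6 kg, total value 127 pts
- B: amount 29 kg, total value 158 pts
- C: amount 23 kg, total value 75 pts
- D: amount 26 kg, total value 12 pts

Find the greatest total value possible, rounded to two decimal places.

Take in order of value per unit:
- A (127/6 per unit): all 6 → value 127, running total 127.00
- B (158/29 per unit): 16 of 29 → value 16×158/29 = 87.1724, running total 214.17
Total 214.17.

214.17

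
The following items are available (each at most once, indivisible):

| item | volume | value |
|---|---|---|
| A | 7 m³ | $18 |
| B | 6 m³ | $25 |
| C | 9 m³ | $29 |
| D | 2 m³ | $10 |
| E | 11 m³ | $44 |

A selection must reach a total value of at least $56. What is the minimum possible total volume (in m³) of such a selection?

17

Subsets with value ≥ 56, sorted by total volume:
- B+E: volume 17, value 69
- B+C+D: volume 17, value 64
- A+E: volume 18, value 62
- A+C+D: volume 18, value 57
Minimum volume: 17 m³.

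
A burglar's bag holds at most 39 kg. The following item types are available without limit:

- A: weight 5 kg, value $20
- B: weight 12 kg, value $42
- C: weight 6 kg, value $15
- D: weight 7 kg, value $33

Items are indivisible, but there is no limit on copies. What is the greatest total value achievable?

Best value-per-unit is D at 33/7; filling with it alone gives 5×33 = 165.
Optimal mix: 2×A + 4×D → weight 38, value 172.

$172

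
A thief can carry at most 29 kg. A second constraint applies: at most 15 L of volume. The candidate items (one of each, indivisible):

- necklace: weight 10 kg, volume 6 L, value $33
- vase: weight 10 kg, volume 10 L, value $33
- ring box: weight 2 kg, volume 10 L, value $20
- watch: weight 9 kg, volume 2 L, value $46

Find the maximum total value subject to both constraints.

Feasible sets respecting both limits:
- necklace+watch: weight 19, volume 8, value 79
- vase+watch: weight 19, volume 12, value 79
- ring box+watch: weight 11, volume 12, value 66
- watch: weight 9, volume 2, value 46
Best: $79.

$79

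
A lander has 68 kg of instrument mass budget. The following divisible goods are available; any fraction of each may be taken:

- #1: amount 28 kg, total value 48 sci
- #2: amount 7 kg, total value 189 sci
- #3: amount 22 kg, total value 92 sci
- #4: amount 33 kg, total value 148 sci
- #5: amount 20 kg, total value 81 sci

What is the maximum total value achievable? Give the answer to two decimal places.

Take in order of value per unit:
- #2 (189/7 per unit): all 7 → value 189, running total 189.00
- #4 (148/33 per unit): all 33 → value 148, running total 337.00
- #3 (92/22 per unit): all 22 → value 92, running total 429.00
- #5 (81/20 per unit): 6 of 20 → value 6×81/20 = 24.3000, running total 453.30
Total 453.30.

453.30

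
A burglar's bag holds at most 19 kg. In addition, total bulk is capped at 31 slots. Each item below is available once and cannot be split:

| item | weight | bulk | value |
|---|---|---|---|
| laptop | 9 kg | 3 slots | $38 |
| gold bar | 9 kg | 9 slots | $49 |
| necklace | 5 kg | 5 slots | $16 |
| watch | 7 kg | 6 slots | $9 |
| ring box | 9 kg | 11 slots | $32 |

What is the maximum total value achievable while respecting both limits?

Feasible sets respecting both limits:
- laptop+gold bar: weight 18, bulk 12, value 87
- gold bar+ring box: weight 18, bulk 20, value 81
- laptop+ring box: weight 18, bulk 14, value 70
- gold bar+necklace: weight 14, bulk 14, value 65
Best: $87.

$87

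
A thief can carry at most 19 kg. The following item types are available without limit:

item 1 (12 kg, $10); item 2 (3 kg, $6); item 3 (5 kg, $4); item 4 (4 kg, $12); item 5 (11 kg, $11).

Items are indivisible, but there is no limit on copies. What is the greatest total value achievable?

$54

Best value-per-unit is item 4 at 12/4; filling with it alone gives 4×12 = 48.
Optimal mix: 1×item 2 + 4×item 4 → weight 19, value 54.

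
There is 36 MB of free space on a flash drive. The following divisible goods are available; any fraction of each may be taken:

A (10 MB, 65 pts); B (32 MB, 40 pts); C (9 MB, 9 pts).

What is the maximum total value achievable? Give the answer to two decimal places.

97.50

Take in order of value per unit:
- A (65/10 per unit): all 10 → value 65, running total 65.00
- B (40/32 per unit): 26 of 32 → value 26×40/32 = 32.5000, running total 97.50
Total 97.50.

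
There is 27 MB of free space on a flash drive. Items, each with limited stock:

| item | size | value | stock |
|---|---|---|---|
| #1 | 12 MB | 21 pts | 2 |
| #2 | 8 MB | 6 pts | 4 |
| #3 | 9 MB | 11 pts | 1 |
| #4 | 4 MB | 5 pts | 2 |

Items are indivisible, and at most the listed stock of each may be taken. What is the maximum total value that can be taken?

42 pts

Top feasible selections:
- 2×#1: size 24, value 42
- 1×#1 + 1×#3 + 1×#4: size 25, value 37
Best: 42 pts.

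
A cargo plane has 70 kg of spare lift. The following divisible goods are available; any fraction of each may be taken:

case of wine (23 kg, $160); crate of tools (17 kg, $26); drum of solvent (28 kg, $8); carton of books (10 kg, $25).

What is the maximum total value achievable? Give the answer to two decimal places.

Take in order of value per unit:
- case of wine (160/23 per unit): all 23 → value 160, running total 160.00
- carton of books (25/10 per unit): all 10 → value 25, running total 185.00
- crate of tools (26/17 per unit): all 17 → value 26, running total 211.00
- drum of solvent (8/28 per unit): 20 of 28 → value 20×8/28 = 5.7143, running total 216.71
Total 216.71.

216.71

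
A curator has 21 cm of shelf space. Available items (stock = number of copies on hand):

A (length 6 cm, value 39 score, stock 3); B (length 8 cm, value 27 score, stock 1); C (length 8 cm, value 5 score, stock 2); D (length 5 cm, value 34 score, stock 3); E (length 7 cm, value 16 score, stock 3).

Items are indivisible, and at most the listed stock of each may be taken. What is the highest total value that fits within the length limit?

Best selections within length 21 and stock limits:
- 1×A + 3×D: length 21, value 141
- 3×A: length 18, value 117
- 2×A + 1×D: length 17, value 112
Best: 141 score.

141 score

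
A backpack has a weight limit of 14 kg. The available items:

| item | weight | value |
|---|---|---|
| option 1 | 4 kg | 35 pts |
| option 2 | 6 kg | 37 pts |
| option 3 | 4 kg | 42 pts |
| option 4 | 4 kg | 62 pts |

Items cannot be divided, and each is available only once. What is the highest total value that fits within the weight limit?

Check high-value combinations within 14 kg:
- option 2+option 3+option 4: weight 6+4+4=14, value 37+42+62=141
- option 1+option 3+option 4: weight 4+4+4=12, value 35+42+62=139
- option 1+option 2+option 4: weight 4+6+4=14, value 35+37+62=134
Best: 141 pts.

141 pts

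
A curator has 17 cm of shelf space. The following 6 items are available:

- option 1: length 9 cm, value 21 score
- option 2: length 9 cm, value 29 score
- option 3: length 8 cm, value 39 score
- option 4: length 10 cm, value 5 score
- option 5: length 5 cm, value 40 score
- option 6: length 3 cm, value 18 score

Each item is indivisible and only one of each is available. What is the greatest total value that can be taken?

97 score

Check high-value combinations within 17 cm:
- option 3+option 5+option 6: length 8+5+3=16, value 39+40+18=97
- option 2+option 5+option 6: length 9+5+3=17, value 29+40+18=87
- option 3+option 5: length 8+5=13, value 39+40=79
- option 1+option 5+option 6: length 9+5+3=17, value 21+40+18=79
Best: 97 score.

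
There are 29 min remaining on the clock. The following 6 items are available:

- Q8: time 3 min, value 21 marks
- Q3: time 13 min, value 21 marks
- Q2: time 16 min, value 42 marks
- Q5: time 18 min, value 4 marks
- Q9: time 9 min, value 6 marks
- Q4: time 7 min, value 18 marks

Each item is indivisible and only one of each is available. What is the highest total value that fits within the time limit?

Check high-value combinations within 29 min:
- Q8+Q2+Q4: time 3+16+7=26, value 21+42+18=81
- Q8+Q2+Q9: time 3+16+9=28, value 21+42+6=69
- Q8+Q2: time 3+16=19, value 21+42=63
- Q3+Q2: time 13+16=29, value 21+42=63
Best: 81 marks.

81 marks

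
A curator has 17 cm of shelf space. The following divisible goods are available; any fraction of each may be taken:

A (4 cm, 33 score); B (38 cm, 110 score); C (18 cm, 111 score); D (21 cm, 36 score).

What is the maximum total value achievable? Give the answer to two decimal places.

113.17

Take in order of value per unit:
- A (33/4 per unit): all 4 → value 33, running total 33.00
- C (111/18 per unit): 13 of 18 → value 13×111/18 = 80.1667, running total 113.17
Total 113.17.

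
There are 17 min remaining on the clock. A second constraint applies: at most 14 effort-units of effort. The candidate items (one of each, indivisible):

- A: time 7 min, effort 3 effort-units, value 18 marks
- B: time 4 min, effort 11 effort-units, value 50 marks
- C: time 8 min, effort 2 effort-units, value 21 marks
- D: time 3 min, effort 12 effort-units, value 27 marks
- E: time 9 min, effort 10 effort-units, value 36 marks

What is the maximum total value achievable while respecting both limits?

Feasible sets respecting both limits:
- B+C: time 12, effort 13, value 71
- A+B: time 11, effort 14, value 68
- C+E: time 17, effort 12, value 57
- A+E: time 16, effort 13, value 54
Best: 71 marks.

71 marks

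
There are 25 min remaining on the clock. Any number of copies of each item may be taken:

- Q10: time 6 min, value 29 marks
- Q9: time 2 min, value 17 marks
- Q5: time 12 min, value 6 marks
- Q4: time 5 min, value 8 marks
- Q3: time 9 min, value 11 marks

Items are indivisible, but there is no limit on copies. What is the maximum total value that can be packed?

204 marks

Best value-per-unit is Q9 at 17/2, and filling with it alone uses time 12×2=24. No mix of the others beats 12×17 = 204.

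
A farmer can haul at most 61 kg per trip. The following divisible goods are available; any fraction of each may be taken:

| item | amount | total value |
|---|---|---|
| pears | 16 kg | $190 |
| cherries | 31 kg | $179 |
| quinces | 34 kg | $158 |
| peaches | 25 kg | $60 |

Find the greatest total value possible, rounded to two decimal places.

434.06

Take in order of value per unit:
- pears (190/16 per unit): all 16 → value 190, running total 190.00
- cherries (179/31 per unit): all 31 → value 179, running total 369.00
- quinces (158/34 per unit): 14 of 34 → value 14×158/34 = 65.0588, running total 434.06
Total 434.06.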